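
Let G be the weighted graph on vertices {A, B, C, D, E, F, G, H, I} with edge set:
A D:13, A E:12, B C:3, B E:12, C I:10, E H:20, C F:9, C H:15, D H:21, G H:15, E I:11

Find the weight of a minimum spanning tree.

88

Kruskal: consider edges lightest-first.
B C (3): add — endpoints in different components.
C F (9): add — endpoints in different components.
C I (10): add — endpoints in different components.
E I (11): add — endpoints in different components.
A E (12): add — endpoints in different components.
B E (12): skip — B and E already connected.
A D (13): add — endpoints in different components.
C H (15): add — endpoints in different components.
G H (15): add — endpoints in different components.
MST edges: B C, C F, C I, E I, A E, A D, C H, G H; total weight 3+9+10+11+12+13+15+15 = 88.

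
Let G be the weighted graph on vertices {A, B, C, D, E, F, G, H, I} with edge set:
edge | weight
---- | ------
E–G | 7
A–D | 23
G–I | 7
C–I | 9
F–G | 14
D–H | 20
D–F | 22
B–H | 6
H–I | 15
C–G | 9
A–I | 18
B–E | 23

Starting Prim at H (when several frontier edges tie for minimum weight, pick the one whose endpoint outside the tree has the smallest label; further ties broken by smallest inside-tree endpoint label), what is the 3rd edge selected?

Grow the tree from H using Prim:
Step 1: cheapest edge leaving the tree is B–H (6); add B.
Step 2: cheapest edge leaving the tree is H–I (15); add I.
Step 3: cheapest edge leaving the tree is G–I (7); add G.
Step 4: cheapest edge leaving the tree is E–G (7); add E.
Step 5: cheapest edge leaving the tree is C–G (9); add C.
Step 6: cheapest edge leaving the tree is F–G (14); add F.
Step 7: cheapest edge leaving the tree is A–I (18); add A.
Step 8: cheapest edge leaving the tree is D–H (20); add D.
The 3rd edge added is G–I.

G-I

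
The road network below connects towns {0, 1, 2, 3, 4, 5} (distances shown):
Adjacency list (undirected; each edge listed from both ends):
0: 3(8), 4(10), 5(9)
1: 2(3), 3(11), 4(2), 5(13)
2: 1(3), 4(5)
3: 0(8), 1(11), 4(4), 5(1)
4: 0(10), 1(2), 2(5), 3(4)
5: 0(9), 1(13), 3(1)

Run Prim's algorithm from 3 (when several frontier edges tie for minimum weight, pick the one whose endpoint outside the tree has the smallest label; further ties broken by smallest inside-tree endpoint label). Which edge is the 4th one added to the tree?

1-2

Grow the tree from 3 using Prim:
Step 1: cheapest edge leaving the tree is 3 5 (1); add 5.
Step 2: cheapest edge leaving the tree is 3 4 (4); add 4.
Step 3: cheapest edge leaving the tree is 1 4 (2); add 1.
Step 4: cheapest edge leaving the tree is 1 2 (3); add 2.
Step 5: cheapest edge leaving the tree is 0 3 (8); add 0.
The 4th edge added is 1 2.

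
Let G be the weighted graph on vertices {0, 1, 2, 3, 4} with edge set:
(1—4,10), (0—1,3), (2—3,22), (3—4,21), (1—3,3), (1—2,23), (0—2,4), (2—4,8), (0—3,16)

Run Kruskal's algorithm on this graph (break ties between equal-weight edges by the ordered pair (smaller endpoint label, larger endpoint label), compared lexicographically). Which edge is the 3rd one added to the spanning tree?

Kruskal: consider edges lightest-first.
0—1 (3): add — endpoints in different components.
1—3 (3): add — endpoints in different components.
0—2 (4): add — endpoints in different components.
2—4 (8): add — endpoints in different components.
The 3rd edge added is 0—2.

0-2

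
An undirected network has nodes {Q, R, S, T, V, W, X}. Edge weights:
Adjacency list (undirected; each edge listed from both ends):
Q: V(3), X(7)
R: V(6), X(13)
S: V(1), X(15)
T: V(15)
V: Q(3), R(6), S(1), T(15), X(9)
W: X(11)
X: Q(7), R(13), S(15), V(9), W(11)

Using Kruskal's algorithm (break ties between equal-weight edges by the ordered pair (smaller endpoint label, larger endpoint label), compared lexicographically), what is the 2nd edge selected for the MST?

Kruskal's algorithm — process edges by increasing weight (ties by edge label):
S-V (1): add — endpoints in different components.
Q-V (3): add — endpoints in different components.
R-V (6): add — endpoints in different components.
Q-X (7): add — endpoints in different components.
V-X (9): skip — V and X already connected.
W-X (11): add — endpoints in different components.
R-X (13): skip — R and X already connected.
S-X (15): skip — S and X already connected.
T-V (15): add — endpoints in different components.
The 2nd edge added is Q-V.

Q-V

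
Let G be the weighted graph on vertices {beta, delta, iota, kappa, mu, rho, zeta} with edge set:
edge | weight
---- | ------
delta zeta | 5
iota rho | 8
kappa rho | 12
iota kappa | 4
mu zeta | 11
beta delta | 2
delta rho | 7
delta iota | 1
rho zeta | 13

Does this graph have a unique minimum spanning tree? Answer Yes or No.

Kruskal: consider edges lightest-first.
delta iota (1): add — endpoints in different components.
beta delta (2): add — endpoints in different components.
iota kappa (4): add — endpoints in different components.
delta zeta (5): add — endpoints in different components.
delta rho (7): add — endpoints in different components.
iota rho (8): skip — iota and rho already connected.
mu zeta (11): add — endpoints in different components.
Every non-tree edge has weight strictly greater than the heaviest edge on the tree path between its endpoints, so the MST is unique.

Yes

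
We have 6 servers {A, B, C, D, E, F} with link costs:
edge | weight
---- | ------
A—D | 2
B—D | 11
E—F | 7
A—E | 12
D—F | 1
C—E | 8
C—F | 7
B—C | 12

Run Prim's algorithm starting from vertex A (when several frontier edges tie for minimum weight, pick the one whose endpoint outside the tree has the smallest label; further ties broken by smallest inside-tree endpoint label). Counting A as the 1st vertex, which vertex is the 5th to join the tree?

Grow the tree from A using Prim:
Step 1: frontier [A—D 2, A—E 12] → take A—D (2); add D.
Step 2: frontier [A—E 12, D—F 1, B—D 11] → take D—F (1); add F.
Step 3: frontier [A—E 12, B—D 11, C—F 7, E—F 7] → take C—F (7); add C.
Step 4: frontier [A—E 12, C—E 8, B—C 12, B—D 11, E—F 7] → take E—F (7); add E.
Step 5: frontier [B—C 12, B—D 11] → take B—D (11); add B.
Vertex order: A, D, F, C, E, B. The 5th vertex is E.

E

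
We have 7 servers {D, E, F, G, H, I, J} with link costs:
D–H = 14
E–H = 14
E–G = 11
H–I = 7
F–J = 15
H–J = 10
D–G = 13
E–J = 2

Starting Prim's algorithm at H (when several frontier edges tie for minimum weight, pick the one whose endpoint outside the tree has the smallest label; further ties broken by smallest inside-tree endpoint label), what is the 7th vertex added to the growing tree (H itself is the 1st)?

Prim's algorithm from H:
Step 1: frontier [H–I 7, H–J 10, D–H 14, E–H 14] → take H–I (7); add I.
Step 2: frontier [H–J 10, D–H 14, E–H 14] → take H–J (10); add J.
Step 3: frontier [D–H 14, E–H 14, E–J 2, F–J 15] → take E–J (2); add E.
Step 4: frontier [E–G 11, D–H 14, F–J 15] → take E–G (11); add G.
Step 5: frontier [D–G 13, D–H 14, F–J 15] → take D–G (13); add D.
Step 6: frontier [F–J 15] → take F–J (15); add F.
Vertex order: H, I, J, E, G, D, F. The 7th vertex is F.

F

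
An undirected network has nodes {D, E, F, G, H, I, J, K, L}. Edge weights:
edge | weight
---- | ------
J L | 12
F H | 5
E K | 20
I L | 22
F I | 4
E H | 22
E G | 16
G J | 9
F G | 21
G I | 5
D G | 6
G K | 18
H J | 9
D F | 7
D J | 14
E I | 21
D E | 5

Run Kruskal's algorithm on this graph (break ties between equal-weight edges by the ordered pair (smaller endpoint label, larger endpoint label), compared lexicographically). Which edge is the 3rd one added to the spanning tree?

F-H

Kruskal's algorithm — process edges by increasing weight (ties by edge label):
F I (4): add — endpoints in different components.
D E (5): add — endpoints in different components.
F H (5): add — endpoints in different components.
G I (5): add — endpoints in different components.
D G (6): add — endpoints in different components.
D F (7): skip — D and F already connected.
G J (9): add — endpoints in different components.
H J (9): skip — H and J already connected.
J L (12): add — endpoints in different components.
D J (14): skip — D and J already connected.
E G (16): skip — E and G already connected.
G K (18): add — endpoints in different components.
The 3rd edge added is F H.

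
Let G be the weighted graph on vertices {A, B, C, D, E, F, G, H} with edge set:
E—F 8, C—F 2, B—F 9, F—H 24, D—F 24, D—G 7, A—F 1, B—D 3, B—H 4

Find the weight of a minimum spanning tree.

34

Prim's algorithm from C:
Step 1: frontier [C—F 2] → take C—F (2); add F.
Step 2: frontier [A—F 1, E—F 8, B—F 9, D—F 24, F—H 24] → take A—F (1); add A.
Step 3: frontier [E—F 8, B—F 9, D—F 24, F—H 24] → take E—F (8); add E.
Step 4: frontier [B—F 9, D—F 24, F—H 24] → take B—F (9); add B.
Step 5: frontier [B—D 3, B—H 4, D—F 24, F—H 24] → take B—D (3); add D.
Step 6: frontier [B—H 4, D—G 7, F—H 24] → take B—H (4); add H.
Step 7: frontier [D—G 7] → take D—G (7); add G.
MST edges: C—F, A—F, E—F, B—F, B—D, B—H, D—G; total weight 2+1+8+9+3+4+7 = 34.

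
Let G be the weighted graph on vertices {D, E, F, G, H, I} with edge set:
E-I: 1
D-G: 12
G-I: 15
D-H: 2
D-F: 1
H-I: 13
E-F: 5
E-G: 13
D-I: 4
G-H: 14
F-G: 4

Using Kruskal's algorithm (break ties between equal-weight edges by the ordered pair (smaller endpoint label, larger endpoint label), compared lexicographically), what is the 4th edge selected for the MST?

D-I

Kruskal: consider edges lightest-first.
D-F (1): add — endpoints in different components.
E-I (1): add — endpoints in different components.
D-H (2): add — endpoints in different components.
D-I (4): add — endpoints in different components.
F-G (4): add — endpoints in different components.
The 4th edge added is D-I.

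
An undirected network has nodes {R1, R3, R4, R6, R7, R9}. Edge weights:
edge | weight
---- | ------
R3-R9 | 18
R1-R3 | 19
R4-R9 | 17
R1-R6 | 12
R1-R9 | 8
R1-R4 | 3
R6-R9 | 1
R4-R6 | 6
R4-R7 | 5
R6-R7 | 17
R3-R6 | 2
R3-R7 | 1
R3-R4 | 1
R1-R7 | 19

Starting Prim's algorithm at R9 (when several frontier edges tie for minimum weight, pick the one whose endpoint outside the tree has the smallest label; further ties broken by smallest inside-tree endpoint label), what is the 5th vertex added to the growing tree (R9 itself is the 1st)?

Prim's algorithm from R9:
Step 1: frontier [R6-R9 1, R1-R9 8, R4-R9 17, R3-R9 18] → take R6-R9 (1); add R6.
Step 2: frontier [R3-R6 2, R4-R6 6, R1-R6 12, R6-R7 17, R1-R9 8, R4-R9 17, R3-R9 18] → take R3-R6 (2); add R3.
Step 3: frontier [R3-R4 1, R3-R7 1, R1-R3 19, R4-R6 6, R1-R6 12, R6-R7 17, R1-R9 8, R4-R9 17] → take R3-R4 (1); add R4.
Step 4: frontier [R3-R7 1, R1-R3 19, R1-R4 3, R4-R7 5, R1-R6 12, R6-R7 17, R1-R9 8] → take R3-R7 (1); add R7.
Step 5: frontier [R1-R3 19, R1-R4 3, R1-R6 12, R1-R7 19, R1-R9 8] → take R1-R4 (3); add R1.
Vertex order: R9, R6, R3, R4, R7, R1. The 5th vertex is R7.

R7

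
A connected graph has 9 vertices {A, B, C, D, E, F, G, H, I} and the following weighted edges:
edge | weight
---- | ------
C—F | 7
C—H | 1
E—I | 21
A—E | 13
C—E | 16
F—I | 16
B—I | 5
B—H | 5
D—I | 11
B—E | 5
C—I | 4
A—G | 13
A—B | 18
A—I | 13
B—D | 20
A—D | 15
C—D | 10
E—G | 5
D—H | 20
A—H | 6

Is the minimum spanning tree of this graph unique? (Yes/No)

No

Sort edges by weight, then run Kruskal:
C—H (1): add — endpoints in different components.
C—I (4): add — endpoints in different components.
B—E (5): add — endpoints in different components.
B—H (5): add — endpoints in different components.
B—I (5): skip — B and I already connected.
E—G (5): add — endpoints in different components.
A—H (6): add — endpoints in different components.
C—F (7): add — endpoints in different components.
C—D (10): add — endpoints in different components.
Non-tree edge B—I has weight 5, equal to the heaviest edge on its tree cycle — swapping gives another MST of the same weight. Not unique.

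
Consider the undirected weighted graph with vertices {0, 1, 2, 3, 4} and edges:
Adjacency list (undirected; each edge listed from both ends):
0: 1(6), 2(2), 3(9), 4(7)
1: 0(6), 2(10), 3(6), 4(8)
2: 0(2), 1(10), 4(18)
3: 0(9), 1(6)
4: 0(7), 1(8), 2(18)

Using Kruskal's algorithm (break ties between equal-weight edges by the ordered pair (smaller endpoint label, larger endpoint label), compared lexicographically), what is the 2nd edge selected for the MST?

Kruskal: consider edges lightest-first.
0 2 (2): add. Components now {0,2} {1} {3} {4}
0 1 (6): add. Components now {0,1,2} {3} {4}
1 3 (6): add. Components now {0,1,2,3} {4}
0 4 (7): add. Components now {0,1,2,3,4}
The 2nd edge added is 0 1.

0-1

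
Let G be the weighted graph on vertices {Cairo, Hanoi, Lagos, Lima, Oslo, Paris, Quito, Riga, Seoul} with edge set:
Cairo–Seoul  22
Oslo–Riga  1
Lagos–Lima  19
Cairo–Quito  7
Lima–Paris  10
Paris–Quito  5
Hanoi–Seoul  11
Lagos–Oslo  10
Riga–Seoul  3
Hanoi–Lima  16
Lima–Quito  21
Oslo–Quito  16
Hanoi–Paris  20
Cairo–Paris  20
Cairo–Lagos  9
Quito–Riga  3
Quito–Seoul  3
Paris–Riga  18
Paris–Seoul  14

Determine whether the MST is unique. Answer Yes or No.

Sort edges by weight, then run Kruskal:
Oslo–Riga (1): add — endpoints in different components.
Quito–Riga (3): add — endpoints in different components.
Quito–Seoul (3): add — endpoints in different components.
Riga–Seoul (3): skip — Seoul and Riga already connected.
Paris–Quito (5): add — endpoints in different components.
Cairo–Quito (7): add — endpoints in different components.
Cairo–Lagos (9): add — endpoints in different components.
Lagos–Oslo (10): skip — Lagos and Oslo already connected.
Lima–Paris (10): add — endpoints in different components.
Hanoi–Seoul (11): add — endpoints in different components.
Non-tree edge Riga–Seoul has weight 3, equal to the heaviest edge on its tree cycle — swapping gives another MST of the same weight. Not unique.

No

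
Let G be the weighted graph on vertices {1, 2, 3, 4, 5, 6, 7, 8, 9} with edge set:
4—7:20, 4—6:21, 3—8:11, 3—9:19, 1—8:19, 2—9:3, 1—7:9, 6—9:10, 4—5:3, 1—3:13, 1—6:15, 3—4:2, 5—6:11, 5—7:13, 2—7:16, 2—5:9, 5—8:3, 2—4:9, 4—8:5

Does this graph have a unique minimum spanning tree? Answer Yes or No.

No

Kruskal: consider edges lightest-first.
3—4 (2): add — endpoints in different components.
2—9 (3): add — endpoints in different components.
4—5 (3): add — endpoints in different components.
5—8 (3): add — endpoints in different components.
4—8 (5): skip — 4 and 8 already connected.
1—7 (9): add — endpoints in different components.
2—4 (9): add — endpoints in different components.
2—5 (9): skip — 2 and 5 already connected.
6—9 (10): add — endpoints in different components.
3—8 (11): skip — 3 and 8 already connected.
5—6 (11): skip — 5 and 6 already connected.
1—3 (13): add — endpoints in different components.
Non-tree edge 5—7 has weight 13, equal to the heaviest edge on its tree cycle — swapping gives another MST of the same weight. Not unique.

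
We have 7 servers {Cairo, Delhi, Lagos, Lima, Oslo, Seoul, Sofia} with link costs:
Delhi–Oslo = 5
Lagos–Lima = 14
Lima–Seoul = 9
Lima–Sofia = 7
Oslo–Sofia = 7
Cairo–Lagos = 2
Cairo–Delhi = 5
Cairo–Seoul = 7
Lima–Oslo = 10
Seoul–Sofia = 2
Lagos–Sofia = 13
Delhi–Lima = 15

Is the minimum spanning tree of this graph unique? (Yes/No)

No

Kruskal's algorithm — process edges by increasing weight (ties by edge label):
Cairo–Lagos (2): add — endpoints in different components.
Seoul–Sofia (2): add — endpoints in different components.
Cairo–Delhi (5): add — endpoints in different components.
Delhi–Oslo (5): add — endpoints in different components.
Cairo–Seoul (7): add — endpoints in different components.
Lima–Sofia (7): add — endpoints in different components.
Non-tree edge Oslo–Sofia has weight 7, equal to the heaviest edge on its tree cycle — swapping gives another MST of the same weight. Not unique.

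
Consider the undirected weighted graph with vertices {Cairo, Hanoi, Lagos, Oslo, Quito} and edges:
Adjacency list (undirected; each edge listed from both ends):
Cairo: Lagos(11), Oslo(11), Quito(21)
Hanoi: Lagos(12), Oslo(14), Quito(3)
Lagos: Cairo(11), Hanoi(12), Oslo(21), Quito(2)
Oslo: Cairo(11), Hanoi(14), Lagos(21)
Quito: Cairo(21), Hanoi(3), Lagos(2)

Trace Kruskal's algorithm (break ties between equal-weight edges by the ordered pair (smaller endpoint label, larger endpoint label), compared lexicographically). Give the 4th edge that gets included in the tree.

Cairo-Oslo

Kruskal's algorithm — process edges by increasing weight (ties by edge label):
Lagos-Quito (2): add. Components now {Cairo} {Oslo} {Hanoi} {Lagos,Quito}
Hanoi-Quito (3): add. Components now {Cairo} {Oslo} {Hanoi,Lagos,Quito}
Cairo-Lagos (11): add. Components now {Cairo,Hanoi,Lagos,Quito} {Oslo}
Cairo-Oslo (11): add. Components now {Cairo,Hanoi,Lagos,Oslo,Quito}
The 4th edge added is Cairo-Oslo.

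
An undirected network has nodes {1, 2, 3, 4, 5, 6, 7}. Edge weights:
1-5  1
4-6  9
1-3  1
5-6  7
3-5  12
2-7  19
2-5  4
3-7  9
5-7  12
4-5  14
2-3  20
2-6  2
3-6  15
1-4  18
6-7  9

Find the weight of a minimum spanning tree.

26

Prim's algorithm from 5:
Step 1: cheapest edge leaving the tree is 1-5 (1); add 1.
Step 2: cheapest edge leaving the tree is 1-3 (1); add 3.
Step 3: cheapest edge leaving the tree is 2-5 (4); add 2.
Step 4: cheapest edge leaving the tree is 2-6 (2); add 6.
Step 5: cheapest edge leaving the tree is 4-6 (9); add 4.
Step 6: cheapest edge leaving the tree is 3-7 (9); add 7.
MST edges: 1-5, 1-3, 2-5, 2-6, 4-6, 3-7; total weight 1+1+4+2+9+9 = 26.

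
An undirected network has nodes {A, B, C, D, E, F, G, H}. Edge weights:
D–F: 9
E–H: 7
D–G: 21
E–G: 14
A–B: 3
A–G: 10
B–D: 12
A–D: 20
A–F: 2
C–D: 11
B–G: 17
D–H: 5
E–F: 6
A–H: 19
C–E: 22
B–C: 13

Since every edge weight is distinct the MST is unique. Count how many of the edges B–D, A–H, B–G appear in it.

0

Sort edges by weight, then run Kruskal:
A–F (2): add — endpoints in different components.
A–B (3): add — endpoints in different components.
D–H (5): add — endpoints in different components.
E–F (6): add — endpoints in different components.
E–H (7): add — endpoints in different components.
D–F (9): skip — D and F already connected.
A–G (10): add — endpoints in different components.
C–D (11): add — endpoints in different components.
MST edge set: {A–F, A–B, D–H, E–F, E–H, A–G, C–D}.
Of the listed edges, {} are in the MST → 0.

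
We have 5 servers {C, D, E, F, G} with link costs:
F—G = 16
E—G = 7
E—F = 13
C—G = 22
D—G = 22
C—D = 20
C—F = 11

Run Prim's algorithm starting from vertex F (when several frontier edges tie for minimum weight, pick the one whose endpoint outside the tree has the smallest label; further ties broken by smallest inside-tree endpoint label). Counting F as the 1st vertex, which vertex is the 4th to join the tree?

Prim's algorithm from F:
Step 1: cheapest edge leaving the tree is C—F (11); add C.
Step 2: cheapest edge leaving the tree is E—F (13); add E.
Step 3: cheapest edge leaving the tree is E—G (7); add G.
Step 4: cheapest edge leaving the tree is C—D (20); add D.
Vertex order: F, C, E, G, D. The 4th vertex is G.

G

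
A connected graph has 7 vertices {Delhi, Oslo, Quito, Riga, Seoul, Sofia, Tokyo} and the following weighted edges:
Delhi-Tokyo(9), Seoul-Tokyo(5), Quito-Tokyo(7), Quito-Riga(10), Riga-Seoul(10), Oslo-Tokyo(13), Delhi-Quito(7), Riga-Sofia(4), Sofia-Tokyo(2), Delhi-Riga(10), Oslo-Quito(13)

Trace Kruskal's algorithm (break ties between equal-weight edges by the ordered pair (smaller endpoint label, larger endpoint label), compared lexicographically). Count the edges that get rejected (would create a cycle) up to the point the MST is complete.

Sort edges by weight, then run Kruskal:
Sofia-Tokyo (2): add — endpoints in different components.
Riga-Sofia (4): add — endpoints in different components.
Seoul-Tokyo (5): add — endpoints in different components.
Delhi-Quito (7): add — endpoints in different components.
Quito-Tokyo (7): add — endpoints in different components.
Delhi-Tokyo (9): skip — Delhi and Tokyo already connected.
Delhi-Riga (10): skip — Riga and Delhi already connected.
Quito-Riga (10): skip — Riga and Quito already connected.
Riga-Seoul (10): skip — Riga and Seoul already connected.
Oslo-Quito (13): add — endpoints in different components.
Edges rejected before the tree was complete: 4.

4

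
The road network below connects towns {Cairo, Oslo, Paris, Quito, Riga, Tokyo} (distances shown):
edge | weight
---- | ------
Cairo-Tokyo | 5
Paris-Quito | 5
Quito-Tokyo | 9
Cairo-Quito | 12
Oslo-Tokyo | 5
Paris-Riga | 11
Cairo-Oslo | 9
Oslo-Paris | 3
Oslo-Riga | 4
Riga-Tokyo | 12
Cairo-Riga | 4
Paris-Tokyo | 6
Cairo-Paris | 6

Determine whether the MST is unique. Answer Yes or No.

No

Sort edges by weight, then run Kruskal:
Oslo-Paris (3): add. Components now {Quito} {Tokyo} {Riga} {Cairo} {Oslo,Paris}
Cairo-Riga (4): add. Components now {Quito} {Tokyo} {Cairo,Riga} {Oslo,Paris}
Oslo-Riga (4): add. Components now {Quito} {Tokyo} {Cairo,Oslo,Paris,Riga}
Cairo-Tokyo (5): add. Components now {Quito} {Cairo,Oslo,Paris,Riga,Tokyo}
Oslo-Tokyo (5): skip — Tokyo and Oslo already connected.
Paris-Quito (5): add. Components now {Cairo,Oslo,Paris,Quito,Riga,Tokyo}
Non-tree edge Oslo-Tokyo has weight 5, equal to the heaviest edge on its tree cycle — swapping gives another MST of the same weight. Not unique.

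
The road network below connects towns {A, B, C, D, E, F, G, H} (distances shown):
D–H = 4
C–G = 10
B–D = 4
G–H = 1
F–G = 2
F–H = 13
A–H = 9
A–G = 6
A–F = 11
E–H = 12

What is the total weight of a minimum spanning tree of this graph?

39

Sort edges by weight, then run Kruskal:
G–H (1): add — endpoints in different components.
F–G (2): add — endpoints in different components.
B–D (4): add — endpoints in different components.
D–H (4): add — endpoints in different components.
A–G (6): add — endpoints in different components.
A–H (9): skip — A and H already connected.
C–G (10): add — endpoints in different components.
A–F (11): skip — A and F already connected.
E–H (12): add — endpoints in different components.
MST edges: G–H, F–G, B–D, D–H, A–G, C–G, E–H; total weight 1+2+4+4+6+10+12 = 39.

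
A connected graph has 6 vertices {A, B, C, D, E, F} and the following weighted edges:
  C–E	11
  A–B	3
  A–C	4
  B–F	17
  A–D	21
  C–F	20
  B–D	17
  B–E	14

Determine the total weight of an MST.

52

Prim, starting at B.
Step 1: cheapest edge leaving the tree is A–B (3); add A.
Step 2: cheapest edge leaving the tree is A–C (4); add C.
Step 3: cheapest edge leaving the tree is C–E (11); add E.
Step 4: cheapest edge leaving the tree is B–D (17); add D.
Step 5: cheapest edge leaving the tree is B–F (17); add F.
MST edges: A–B, A–C, C–E, B–D, B–F; total weight 3+4+11+17+17 = 52.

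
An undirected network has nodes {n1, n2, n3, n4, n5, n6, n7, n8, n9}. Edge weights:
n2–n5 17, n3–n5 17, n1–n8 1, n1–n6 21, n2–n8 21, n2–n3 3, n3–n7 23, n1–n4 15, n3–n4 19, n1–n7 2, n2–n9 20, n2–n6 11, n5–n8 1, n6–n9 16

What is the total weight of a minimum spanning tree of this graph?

66

Prim's algorithm from n1:
Step 1: frontier [n1–n8 1, n1–n7 2, n1–n4 15, n1–n6 21] → take n1–n8 (1); add n8.
Step 2: frontier [n1–n7 2, n1–n4 15, n1–n6 21, n5–n8 1, n2–n8 21] → take n5–n8 (1); add n5.
Step 3: frontier [n1–n7 2, n1–n4 15, n1–n6 21, n2–n5 17, n3–n5 17, n2–n8 21] → take n1–n7 (2); add n7.
Step 4: frontier [n1–n4 15, n1–n6 21, n2–n5 17, n3–n5 17, n3–n7 23, n2–n8 21] → take n1–n4 (15); add n4.
Step 5: frontier [n1–n6 21, n3–n4 19, n2–n5 17, n3–n5 17, n3–n7 23, n2–n8 21] → take n2–n5 (17); add n2.
Step 6: frontier [n1–n6 21, n2–n3 3, n2–n6 11, n2–n9 20, n3–n4 19, n3–n5 17, n3–n7 23] → take n2–n3 (3); add n3.
Step 7: frontier [n1–n6 21, n2–n6 11, n2–n9 20] → take n2–n6 (11); add n6.
Step 8: frontier [n2–n9 20, n6–n9 16] → take n6–n9 (16); add n9.
MST edges: n1–n8, n5–n8, n1–n7, n1–n4, n2–n5, n2–n3, n2–n6, n6–n9; total weight 1+1+2+15+17+3+11+16 = 66.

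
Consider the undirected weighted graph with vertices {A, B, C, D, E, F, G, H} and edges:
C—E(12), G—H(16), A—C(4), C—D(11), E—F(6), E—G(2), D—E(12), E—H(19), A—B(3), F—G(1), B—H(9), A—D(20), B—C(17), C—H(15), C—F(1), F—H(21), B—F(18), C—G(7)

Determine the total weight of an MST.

31

Kruskal: consider edges lightest-first.
C—F (1): add — endpoints in different components.
F—G (1): add — endpoints in different components.
E—G (2): add — endpoints in different components.
A—B (3): add — endpoints in different components.
A—C (4): add — endpoints in different components.
E—F (6): skip — E and F already connected.
C—G (7): skip — C and G already connected.
B—H (9): add — endpoints in different components.
C—D (11): add — endpoints in different components.
MST edges: C—F, F—G, E—G, A—B, A—C, B—H, C—D; total weight 1+1+2+3+4+9+11 = 31.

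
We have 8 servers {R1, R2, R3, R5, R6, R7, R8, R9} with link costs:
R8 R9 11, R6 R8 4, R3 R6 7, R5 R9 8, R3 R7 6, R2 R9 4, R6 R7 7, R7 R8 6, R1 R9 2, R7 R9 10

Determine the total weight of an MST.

40

Grow the tree from R8 using Prim:
Step 1: frontier [R6 R8 4, R7 R8 6, R8 R9 11] → take R6 R8 (4); add R6.
Step 2: frontier [R3 R6 7, R6 R7 7, R7 R8 6, R8 R9 11] → take R7 R8 (6); add R7.
Step 3: frontier [R3 R6 7, R3 R7 6, R7 R9 10, R8 R9 11] → take R3 R7 (6); add R3.
Step 4: frontier [R7 R9 10, R8 R9 11] → take R7 R9 (10); add R9.
Step 5: frontier [R1 R9 2, R2 R9 4, R5 R9 8] → take R1 R9 (2); add R1.
Step 6: frontier [R2 R9 4, R5 R9 8] → take R2 R9 (4); add R2.
Step 7: frontier [R5 R9 8] → take R5 R9 (8); add R5.
MST edges: R6 R8, R7 R8, R3 R7, R7 R9, R1 R9, R2 R9, R5 R9; total weight 4+6+6+10+2+4+8 = 40.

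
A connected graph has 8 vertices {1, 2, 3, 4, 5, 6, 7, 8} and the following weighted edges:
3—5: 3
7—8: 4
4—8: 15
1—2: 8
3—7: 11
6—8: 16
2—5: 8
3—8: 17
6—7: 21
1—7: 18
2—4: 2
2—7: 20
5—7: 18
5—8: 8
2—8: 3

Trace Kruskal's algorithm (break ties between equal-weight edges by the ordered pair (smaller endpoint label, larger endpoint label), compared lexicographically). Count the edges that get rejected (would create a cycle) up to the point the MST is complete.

Sort edges by weight, then run Kruskal:
2—4 (2): add — endpoints in different components.
2—8 (3): add — endpoints in different components.
3—5 (3): add — endpoints in different components.
7—8 (4): add — endpoints in different components.
1—2 (8): add — endpoints in different components.
2—5 (8): add — endpoints in different components.
5—8 (8): skip — 5 and 8 already connected.
3—7 (11): skip — 3 and 7 already connected.
4—8 (15): skip — 4 and 8 already connected.
6—8 (16): add — endpoints in different components.
Edges rejected before the tree was complete: 3.

3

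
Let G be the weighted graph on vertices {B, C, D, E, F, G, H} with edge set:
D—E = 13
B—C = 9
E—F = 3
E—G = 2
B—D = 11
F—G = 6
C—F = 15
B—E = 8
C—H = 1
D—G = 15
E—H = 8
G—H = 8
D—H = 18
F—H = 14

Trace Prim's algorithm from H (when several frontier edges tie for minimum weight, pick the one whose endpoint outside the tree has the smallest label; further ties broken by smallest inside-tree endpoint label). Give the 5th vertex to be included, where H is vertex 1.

Prim, starting at H.
Step 1: frontier [C—H 1, E—H 8, G—H 8, F—H 14, D—H 18] → take C—H (1); add C.
Step 2: frontier [B—C 9, C—F 15, E—H 8, G—H 8, F—H 14, D—H 18] → take E—H (8); add E.
Step 3: frontier [B—C 9, C—F 15, E—G 2, E—F 3, B—E 8, D—E 13, G—H 8, F—H 14, D—H 18] → take E—G (2); add G.
Step 4: frontier [B—C 9, C—F 15, E—F 3, B—E 8, D—E 13, F—G 6, D—G 15, F—H 14, D—H 18] → take E—F (3); add F.
Step 5: frontier [B—C 9, B—E 8, D—E 13, D—G 15, D—H 18] → take B—E (8); add B.
Step 6: frontier [B—D 11, D—E 13, D—G 15, D—H 18] → take B—D (11); add D.
Vertex order: H, C, E, G, F, B, D. The 5th vertex is F.

F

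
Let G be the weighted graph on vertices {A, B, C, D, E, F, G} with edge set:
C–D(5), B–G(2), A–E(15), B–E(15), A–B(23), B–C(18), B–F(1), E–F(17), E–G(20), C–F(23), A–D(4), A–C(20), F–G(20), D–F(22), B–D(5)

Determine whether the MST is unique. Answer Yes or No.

Sort edges by weight, then run Kruskal:
B–F (1): add. Components now {A} {B,F} {C} {D} {E} {G}
B–G (2): add. Components now {A} {B,F,G} {C} {D} {E}
A–D (4): add. Components now {A,D} {B,F,G} {C} {E}
B–D (5): add. Components now {A,B,D,F,G} {C} {E}
C–D (5): add. Components now {A,B,C,D,F,G} {E}
A–E (15): add. Components now {A,B,C,D,E,F,G}
Non-tree edge B–E has weight 15, equal to the heaviest edge on its tree cycle — swapping gives another MST of the same weight. Not unique.

No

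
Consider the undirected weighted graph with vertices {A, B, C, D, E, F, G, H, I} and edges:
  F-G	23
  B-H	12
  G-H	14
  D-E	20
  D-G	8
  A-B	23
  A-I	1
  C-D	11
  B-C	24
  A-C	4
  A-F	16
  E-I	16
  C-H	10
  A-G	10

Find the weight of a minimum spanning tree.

77

Grow the tree from G using Prim:
Step 1: frontier [D-G 8, A-G 10, G-H 14, F-G 23] → take D-G (8); add D.
Step 2: frontier [C-D 11, D-E 20, A-G 10, G-H 14, F-G 23] → take A-G (10); add A.
Step 3: frontier [A-I 1, A-C 4, A-F 16, A-B 23, C-D 11, D-E 20, G-H 14, F-G 23] → take A-I (1); add I.
Step 4: frontier [A-C 4, A-F 16, A-B 23, C-D 11, D-E 20, G-H 14, F-G 23, E-I 16] → take A-C (4); add C.
Step 5: frontier [A-F 16, A-B 23, C-H 10, B-C 24, D-E 20, G-H 14, F-G 23, E-I 16] → take C-H (10); add H.
Step 6: frontier [A-F 16, A-B 23, B-C 24, D-E 20, F-G 23, B-H 12, E-I 16] → take B-H (12); add B.
Step 7: frontier [A-F 16, D-E 20, F-G 23, E-I 16] → take E-I (16); add E.
Step 8: frontier [A-F 16, F-G 23] → take A-F (16); add F.
MST edges: D-G, A-G, A-I, A-C, C-H, B-H, E-I, A-F; total weight 8+10+1+4+10+12+16+16 = 77.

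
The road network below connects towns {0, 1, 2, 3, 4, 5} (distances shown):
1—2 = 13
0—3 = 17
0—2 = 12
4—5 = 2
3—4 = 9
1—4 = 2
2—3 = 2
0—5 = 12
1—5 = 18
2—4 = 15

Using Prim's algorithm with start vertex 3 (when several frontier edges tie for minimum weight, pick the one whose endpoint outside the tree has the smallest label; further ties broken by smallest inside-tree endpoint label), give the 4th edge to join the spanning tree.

4-5

Grow the tree from 3 using Prim:
Step 1: frontier [2—3 2, 3—4 9, 0—3 17] → take 2—3 (2); add 2.
Step 2: frontier [0—2 12, 1—2 13, 2—4 15, 3—4 9, 0—3 17] → take 3—4 (9); add 4.
Step 3: frontier [0—2 12, 1—2 13, 0—3 17, 1—4 2, 4—5 2] → take 1—4 (2); add 1.
Step 4: frontier [1—5 18, 0—2 12, 0—3 17, 4—5 2] → take 4—5 (2); add 5.
Step 5: frontier [0—2 12, 0—3 17, 0—5 12] → take 0—2 (12); add 0.
The 4th edge added is 4—5.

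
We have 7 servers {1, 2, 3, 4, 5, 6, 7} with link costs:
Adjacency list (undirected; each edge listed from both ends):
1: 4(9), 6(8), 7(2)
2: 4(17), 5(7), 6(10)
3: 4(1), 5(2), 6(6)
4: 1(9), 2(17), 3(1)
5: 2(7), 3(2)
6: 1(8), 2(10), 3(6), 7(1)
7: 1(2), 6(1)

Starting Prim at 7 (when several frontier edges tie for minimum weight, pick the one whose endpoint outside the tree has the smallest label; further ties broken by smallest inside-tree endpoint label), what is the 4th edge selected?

Prim's algorithm from 7:
Step 1: frontier [6–7 1, 1–7 2] → take 6–7 (1); add 6.
Step 2: frontier [3–6 6, 1–6 8, 2–6 10, 1–7 2] → take 1–7 (2); add 1.
Step 3: frontier [1–4 9, 3–6 6, 2–6 10] → take 3–6 (6); add 3.
Step 4: frontier [1–4 9, 3–4 1, 3–5 2, 2–6 10] → take 3–4 (1); add 4.
Step 5: frontier [3–5 2, 2–4 17, 2–6 10] → take 3–5 (2); add 5.
Step 6: frontier [2–4 17, 2–5 7, 2–6 10] → take 2–5 (7); add 2.
The 4th edge added is 3–4.

3-4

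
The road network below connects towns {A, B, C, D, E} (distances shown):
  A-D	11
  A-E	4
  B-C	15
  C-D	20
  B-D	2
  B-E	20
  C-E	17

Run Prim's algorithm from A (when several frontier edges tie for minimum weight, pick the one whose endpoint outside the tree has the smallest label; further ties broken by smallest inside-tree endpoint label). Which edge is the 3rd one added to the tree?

B-D

Grow the tree from A using Prim:
Step 1: cheapest edge leaving the tree is A-E (4); add E.
Step 2: cheapest edge leaving the tree is A-D (11); add D.
Step 3: cheapest edge leaving the tree is B-D (2); add B.
Step 4: cheapest edge leaving the tree is B-C (15); add C.
The 3rd edge added is B-D.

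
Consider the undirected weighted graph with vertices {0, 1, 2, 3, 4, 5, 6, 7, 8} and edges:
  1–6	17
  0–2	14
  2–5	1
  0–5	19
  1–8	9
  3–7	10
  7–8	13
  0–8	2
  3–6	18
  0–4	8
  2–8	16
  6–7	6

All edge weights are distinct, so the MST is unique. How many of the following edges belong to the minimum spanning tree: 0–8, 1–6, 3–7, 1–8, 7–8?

Sort edges by weight, then run Kruskal:
2–5 (1): add — endpoints in different components.
0–8 (2): add — endpoints in different components.
6–7 (6): add — endpoints in different components.
0–4 (8): add — endpoints in different components.
1–8 (9): add — endpoints in different components.
3–7 (10): add — endpoints in different components.
7–8 (13): add — endpoints in different components.
0–2 (14): add — endpoints in different components.
MST edge set: {2–5, 0–8, 6–7, 0–4, 1–8, 3–7, 7–8, 0–2}.
Of the listed edges, {0–8, 3–7, 1–8, 7–8} are in the MST → 4.

4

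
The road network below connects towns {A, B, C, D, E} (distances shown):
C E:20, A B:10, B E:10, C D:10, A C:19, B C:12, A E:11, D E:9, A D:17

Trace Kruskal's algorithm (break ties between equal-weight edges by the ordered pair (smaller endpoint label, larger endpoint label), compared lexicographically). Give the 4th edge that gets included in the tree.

Kruskal's algorithm — process edges by increasing weight (ties by edge label):
D E (9): add — endpoints in different components.
A B (10): add — endpoints in different components.
B E (10): add — endpoints in different components.
C D (10): add — endpoints in different components.
The 4th edge added is C D.

C-D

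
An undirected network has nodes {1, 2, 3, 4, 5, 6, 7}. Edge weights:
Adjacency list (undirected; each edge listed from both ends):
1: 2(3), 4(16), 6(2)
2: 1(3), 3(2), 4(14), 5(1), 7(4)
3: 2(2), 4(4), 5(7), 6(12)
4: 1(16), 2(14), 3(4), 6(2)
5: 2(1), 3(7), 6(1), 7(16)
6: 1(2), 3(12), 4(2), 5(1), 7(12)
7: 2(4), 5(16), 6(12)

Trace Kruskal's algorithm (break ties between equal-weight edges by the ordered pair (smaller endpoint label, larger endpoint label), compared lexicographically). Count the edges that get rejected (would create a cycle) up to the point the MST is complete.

Kruskal's algorithm — process edges by increasing weight (ties by edge label):
2–5 (1): add — endpoints in different components.
5–6 (1): add — endpoints in different components.
1–6 (2): add — endpoints in different components.
2–3 (2): add — endpoints in different components.
4–6 (2): add — endpoints in different components.
1–2 (3): skip — 1 and 2 already connected.
2–7 (4): add — endpoints in different components.
Edges rejected before the tree was complete: 1.

1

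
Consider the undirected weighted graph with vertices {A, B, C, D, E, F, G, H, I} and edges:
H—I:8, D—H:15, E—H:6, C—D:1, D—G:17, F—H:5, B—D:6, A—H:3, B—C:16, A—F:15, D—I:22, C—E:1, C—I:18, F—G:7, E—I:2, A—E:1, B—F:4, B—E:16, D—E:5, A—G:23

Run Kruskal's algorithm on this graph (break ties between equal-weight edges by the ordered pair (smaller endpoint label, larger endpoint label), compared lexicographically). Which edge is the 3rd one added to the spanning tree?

Sort edges by weight, then run Kruskal:
A—E (1): add — endpoints in different components.
C—D (1): add — endpoints in different components.
C—E (1): add — endpoints in different components.
E—I (2): add — endpoints in different components.
A—H (3): add — endpoints in different components.
B—F (4): add — endpoints in different components.
D—E (5): skip — D and E already connected.
F—H (5): add — endpoints in different components.
B—D (6): skip — B and D already connected.
E—H (6): skip — E and H already connected.
F—G (7): add — endpoints in different components.
The 3rd edge added is C—E.

C-E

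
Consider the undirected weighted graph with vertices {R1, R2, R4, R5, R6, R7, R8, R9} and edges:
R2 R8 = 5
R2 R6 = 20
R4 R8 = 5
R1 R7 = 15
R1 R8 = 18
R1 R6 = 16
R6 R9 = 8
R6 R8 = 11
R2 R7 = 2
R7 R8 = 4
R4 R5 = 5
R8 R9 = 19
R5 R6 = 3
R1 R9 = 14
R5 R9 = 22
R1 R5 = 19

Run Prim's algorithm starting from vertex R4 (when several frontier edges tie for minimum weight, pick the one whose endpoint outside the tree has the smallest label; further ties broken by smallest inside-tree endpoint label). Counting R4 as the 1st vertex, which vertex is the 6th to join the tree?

Prim's algorithm from R4:
Step 1: cheapest edge leaving the tree is R4 R5 (5); add R5.
Step 2: cheapest edge leaving the tree is R5 R6 (3); add R6.
Step 3: cheapest edge leaving the tree is R4 R8 (5); add R8.
Step 4: cheapest edge leaving the tree is R7 R8 (4); add R7.
Step 5: cheapest edge leaving the tree is R2 R7 (2); add R2.
Step 6: cheapest edge leaving the tree is R6 R9 (8); add R9.
Step 7: cheapest edge leaving the tree is R1 R9 (14); add R1.
Vertex order: R4, R5, R6, R8, R7, R2, R9, R1. The 6th vertex is R2.

R2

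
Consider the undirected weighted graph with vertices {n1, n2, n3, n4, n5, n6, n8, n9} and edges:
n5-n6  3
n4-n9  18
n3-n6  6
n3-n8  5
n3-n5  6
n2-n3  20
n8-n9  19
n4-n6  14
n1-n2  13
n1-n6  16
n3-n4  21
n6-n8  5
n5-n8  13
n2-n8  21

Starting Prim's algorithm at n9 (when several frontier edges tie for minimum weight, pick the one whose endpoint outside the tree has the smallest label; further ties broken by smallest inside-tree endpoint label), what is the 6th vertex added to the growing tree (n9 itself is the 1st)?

n3

Prim's algorithm from n9:
Step 1: cheapest edge leaving the tree is n4-n9 (18); add n4.
Step 2: cheapest edge leaving the tree is n4-n6 (14); add n6.
Step 3: cheapest edge leaving the tree is n5-n6 (3); add n5.
Step 4: cheapest edge leaving the tree is n6-n8 (5); add n8.
Step 5: cheapest edge leaving the tree is n3-n8 (5); add n3.
Step 6: cheapest edge leaving the tree is n1-n6 (16); add n1.
Step 7: cheapest edge leaving the tree is n1-n2 (13); add n2.
Vertex order: n9, n4, n6, n5, n8, n3, n1, n2. The 6th vertex is n3.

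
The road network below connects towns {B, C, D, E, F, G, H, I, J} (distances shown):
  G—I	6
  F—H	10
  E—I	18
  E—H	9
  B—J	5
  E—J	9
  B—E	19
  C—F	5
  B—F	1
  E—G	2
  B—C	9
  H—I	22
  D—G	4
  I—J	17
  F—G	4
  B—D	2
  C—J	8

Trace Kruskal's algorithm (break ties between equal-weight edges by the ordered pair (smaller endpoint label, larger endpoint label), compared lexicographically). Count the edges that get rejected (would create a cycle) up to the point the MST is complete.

3

Kruskal: consider edges lightest-first.
B—F (1): add — endpoints in different components.
B—D (2): add — endpoints in different components.
E—G (2): add — endpoints in different components.
D—G (4): add — endpoints in different components.
F—G (4): skip — F and G already connected.
B—J (5): add — endpoints in different components.
C—F (5): add — endpoints in different components.
G—I (6): add — endpoints in different components.
C—J (8): skip — C and J already connected.
B—C (9): skip — B and C already connected.
E—H (9): add — endpoints in different components.
Edges rejected before the tree was complete: 3.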